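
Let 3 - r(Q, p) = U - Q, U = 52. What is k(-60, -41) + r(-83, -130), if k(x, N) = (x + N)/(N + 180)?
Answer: -18449/139 ≈ -132.73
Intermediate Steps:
k(x, N) = (N + x)/(180 + N)
r(Q, p) = -49 + Q (r(Q, p) = 3 - (52 - Q) = 3 + (-52 + Q) = -49 + Q)
k(-60, -41) + r(-83, -130) = (-41 - 60)/(180 - 41) + (-49 - 83) = -101/139 - 132 = -18449/139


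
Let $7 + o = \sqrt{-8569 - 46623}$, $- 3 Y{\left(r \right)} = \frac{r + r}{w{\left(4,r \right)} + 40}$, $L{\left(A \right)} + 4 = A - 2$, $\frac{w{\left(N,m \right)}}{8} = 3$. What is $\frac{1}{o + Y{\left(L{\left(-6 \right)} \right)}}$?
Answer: $- \frac{440}{3535313} - \frac{128 i \sqrt{13798}}{3535313} \approx -0.00012446 - 0.0042529 i$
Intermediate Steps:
$w{\left(N,m \right)} = 24$ ($w{\left(N,m \right)} = 8 \cdot 3 = 24$)
$L{\left(A \right)} = -6 + A$ ($L{\left(A \right)} = -4 + \left(A - 2\right) = -4 + \left(-2 + A\right) = -6 + A$)
$Y{\left(r \right)} = - \frac{r}{96}$ ($Y{\left(r \right)} = - \frac{\left(r + r\right) \frac{1}{24 + 40}}{3} = - \frac{2 r \frac{1}{64}}{3} = - \frac{\frac{1}{32} r}{3} = - \frac{r}{96}$)
$o = -7 + 2 i \sqrt{13798}$ ($o = -7 + \sqrt{-8569 - 46623} = -7 + \sqrt{-55192} = -7 + 2 i \sqrt{13798} \approx -7.0 + 234.93 i$)
$\frac{1}{o + Y{\left(L{\left(-6 \right)} \right)}} = \frac{1}{\left(-7 + 2 i \sqrt{13798}\right) - \frac{-6 - 6}{96}} = \frac{1}{\left(-7 + 2 i \sqrt{13798}\right) - - \frac{1}{8}} = \frac{1}{\left(-7 + 2 i \sqrt{13798}\right) + \frac{1}{8}} = \frac{1}{- \frac{55}{8} + 2 i \sqrt{13798}}$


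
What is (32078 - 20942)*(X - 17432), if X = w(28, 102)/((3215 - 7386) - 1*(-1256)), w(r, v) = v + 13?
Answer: -113173820544/583 ≈ -1.9412e+8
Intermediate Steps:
w(r, v) = 13 + v
X = -23/583 (X = (13 + 102)/((3215 - 7386) - 1*(-1256)) = 115/(-4171 + 1256) = 115/(-2915) = 115*(-1/2915) = -23/583 ≈ -0.039451)
(32078 - 20942)*(X - 17432) = (32078 - 20942)*(-23/583 - 17432) = 11136*(-10162879/583) = -113173820544/583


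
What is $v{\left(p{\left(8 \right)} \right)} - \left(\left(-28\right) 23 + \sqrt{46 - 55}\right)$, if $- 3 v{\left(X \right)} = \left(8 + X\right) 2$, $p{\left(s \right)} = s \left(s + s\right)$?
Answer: $\frac{1660}{3} - 3 i \approx 553.33 - 3.0 i$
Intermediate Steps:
$p{\left(s \right)} = 2 s^{2}$ ($p{\left(s \right)} = s 2 s = 2 s^{2}$)
$v{\left(X \right)} = - \frac{16}{3} - \frac{2 X}{3}$ ($v{\left(X \right)} = - \frac{\left(8 + X\right) 2}{3} = - \frac{16 + 2 X}{3} = - \frac{16}{3} - \frac{2 X}{3}$)
$v{\left(p{\left(8 \right)} \right)} - \left(\left(-28\right) 23 + \sqrt{46 - 55}\right) = \left(- \frac{16}{3} - \frac{2 \cdot 2 \cdot 8^{2}}{3}\right) - \left(\left(-28\right) 23 + \sqrt{46 - 55}\right) = \left(- \frac{16}{3} - \frac{2 \cdot 2 \cdot 64}{3}\right) - \left(-644 + \sqrt{-9}\right) = \left(- \frac{16}{3} - \frac{256}{3}\right) - \left(-644 + 3 i\right) = \left(- \frac{16}{3} - \frac{256}{3}\right) + \left(644 - 3 i\right) = - \frac{272}{3} + \left(644 - 3 i\right) = \frac{1660}{3} - 3 i$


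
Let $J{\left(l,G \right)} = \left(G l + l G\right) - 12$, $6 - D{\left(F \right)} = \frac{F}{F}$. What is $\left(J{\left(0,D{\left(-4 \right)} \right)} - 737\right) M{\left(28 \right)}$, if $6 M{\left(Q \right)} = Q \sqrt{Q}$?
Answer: $- \frac{20972 \sqrt{7}}{3} \approx -18496.0$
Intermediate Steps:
$D{\left(F \right)} = 5$ ($D{\left(F \right)} = 6 - \frac{F}{F} = 6 - 1 = 5$)
$J{\left(l,G \right)} = -12 + 2 G l$ ($J{\left(l,G \right)} = \left(G l + G l\right) - 12 = 2 G l - 12 = -12 + 2 G l$)
$M{\left(Q \right)} = \frac{Q^{\frac{3}{2}}}{6}$ ($M{\left(Q \right)} = \frac{Q \sqrt{Q}}{6} = \frac{Q^{\frac{3}{2}}}{6}$)
$\left(J{\left(0,D{\left(-4 \right)} \right)} - 737\right) M{\left(28 \right)} = \left(\left(-12 + 2 \cdot 5 \cdot 0\right) - 737\right) \frac{28^{\frac{3}{2}}}{6} = \left(\left(-12 + 0\right) - 737\right) \frac{56 \sqrt{7}}{6} = \left(-12 - 737\right) \frac{28 \sqrt{7}}{3} = - 749 \frac{28 \sqrt{7}}{3} = - \frac{20972 \sqrt{7}}{3}$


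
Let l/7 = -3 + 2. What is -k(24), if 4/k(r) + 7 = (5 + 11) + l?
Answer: -2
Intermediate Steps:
l = -7 (l = 7*(-3 + 2) = 7*(-1) = -7)
k(r) = 2 (k(r) = 4/(-7 + ((5 + 11) - 7)) = 4/(-7 + (16 - 7)) = 4/(-7 + 9) = 4/2 = 4*(½) = 2)
-k(24) = -1*2 = -2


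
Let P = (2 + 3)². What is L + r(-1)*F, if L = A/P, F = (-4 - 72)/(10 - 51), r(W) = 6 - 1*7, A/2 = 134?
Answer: 9088/1025 ≈ 8.8663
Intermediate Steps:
A = 268 (A = 2*134 = 268)
r(W) = -1 (r(W) = 6 - 7 = -1)
P = 25 (P = 5² = 25)
F = 76/41 (F = -76/(-41) = -76*(-1/41) = 76/41 ≈ 1.8537)
L = 268/25 ≈ 10.720
L + r(-1)*F = 268/25 - 1*76/41 = 268/25 - 76/41 = 9088/1025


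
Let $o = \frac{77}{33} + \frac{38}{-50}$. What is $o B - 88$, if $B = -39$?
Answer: $- \frac{3734}{25} \approx -149.36$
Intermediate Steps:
$o = \frac{118}{75}$ ($o = 77 \cdot \frac{1}{33} + 38 \left(- \frac{1}{50}\right) = \frac{7}{3} - \frac{19}{25} = \frac{118}{75} \approx 1.5733$)
$o B - 88 = \frac{118}{75} \left(-39\right) - 88 = - \frac{1534}{25} - 88 = - \frac{3734}{25}$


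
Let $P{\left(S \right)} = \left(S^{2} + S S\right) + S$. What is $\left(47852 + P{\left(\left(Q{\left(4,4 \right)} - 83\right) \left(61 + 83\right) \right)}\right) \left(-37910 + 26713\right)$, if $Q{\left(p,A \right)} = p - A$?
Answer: $-3199391680076$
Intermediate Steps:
$P{\left(S \right)} = S + 2 S^{2}$ ($P{\left(S \right)} = \left(S^{2} + S^{2}\right) + S = 2 S^{2} + S = S + 2 S^{2}$)
$\left(47852 + P{\left(\left(Q{\left(4,4 \right)} - 83\right) \left(61 + 83\right) \right)}\right) \left(-37910 + 26713\right) = \left(47852 + \left(\left(4 - 4\right) - 83\right) \left(61 + 83\right) \left(1 + 2 \left(\left(4 - 4\right) - 83\right) \left(61 + 83\right)\right)\right) \left(-37910 + 26713\right) = \left(47852 + \left(\left(4 - 4\right) - 83\right) 144 \left(1 + 2 \left(\left(4 - 4\right) - 83\right) 144\right)\right) \left(-11197\right) = \left(47852 + \left(0 - 83\right) 144 \left(1 + 2 \left(0 - 83\right) 144\right)\right) \left(-11197\right) = \left(47852 + \left(-83\right) 144 \left(1 + 2 \left(\left(-83\right) 144\right)\right)\right) \left(-11197\right) = \left(47852 - 11952 \left(1 + 2 \left(-11952\right)\right)\right) \left(-11197\right) = \left(47852 - 11952 \left(1 - 23904\right)\right) \left(-11197\right) = \left(47852 - -285688656\right) \left(-11197\right) = \left(47852 + 285688656\right) \left(-11197\right) = 285736508 \left(-11197\right) = -3199391680076$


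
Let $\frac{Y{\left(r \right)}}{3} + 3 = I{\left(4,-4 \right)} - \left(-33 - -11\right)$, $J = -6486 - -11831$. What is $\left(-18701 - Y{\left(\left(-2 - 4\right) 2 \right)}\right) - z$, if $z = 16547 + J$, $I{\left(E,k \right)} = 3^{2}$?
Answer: $-40677$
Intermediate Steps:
$J = 5345$ ($J = -6486 + 11831 = 5345$)
$I{\left(E,k \right)} = 9$
$z = 21892$ ($z = 16547 + 5345 = 21892$)
$Y{\left(r \right)} = 84$ ($Y{\left(r \right)} = -9 + 3 \left(9 - \left(-33 - -11\right)\right) = -9 + 3 \left(9 - \left(-33 + 11\right)\right) = -9 + 3 \left(9 - -22\right) = -9 + 3 \left(9 + 22\right) = -9 + 3 \cdot 31 = -9 + 93 = 84$)
$\left(-18701 - Y{\left(\left(-2 - 4\right) 2 \right)}\right) - z = \left(-18701 - 84\right) - 21892 = -18785 - 21892 = -40677$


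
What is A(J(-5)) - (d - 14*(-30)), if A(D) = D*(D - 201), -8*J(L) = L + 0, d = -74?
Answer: -30159/64 ≈ -471.23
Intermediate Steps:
J(L) = -L/8 (J(L) = -(L + 0)/8 = -L/8)
A(D) = D*(-201 + D)
A(J(-5)) - (d - 14*(-30)) = (-⅛*(-5))*(-201 - ⅛*(-5)) - (-74 - 14*(-30)) = 5*(-201 + 5/8)/8 - (-74 + 420) = (5/8)*(-1603/8) - 1*346 = -8015/64 - 346 = -30159/64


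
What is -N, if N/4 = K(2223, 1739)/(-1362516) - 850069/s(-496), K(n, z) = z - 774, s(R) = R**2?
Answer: 289617504761/20950046016 ≈ 13.824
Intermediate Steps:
K(n, z) = -774 + z
N = -289617504761/20950046016 (N = 4*((-774 + 1739)/(-1362516) - 850069/((-496)**2)) = 4*(965*(-1/1362516) - 850069/246016) = 4*(-965/1362516 - 850069*1/246016) = 4*(-965/1362516 - 850069/246016) = 4*(-289617504761/83800184064) = -289617504761/20950046016 ≈ -13.824)
-N = -1*(-289617504761/20950046016) = 289617504761/20950046016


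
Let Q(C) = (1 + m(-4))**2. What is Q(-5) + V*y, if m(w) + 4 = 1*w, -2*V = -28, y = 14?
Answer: 245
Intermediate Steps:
V = 14 (V = -1/2*(-28) = 14)
m(w) = -4 + w (m(w) = -4 + 1*w = -4 + w)
Q(C) = 49 (Q(C) = (1 + (-4 - 4))**2 = (1 - 8)**2 = (-7)**2 = 49)
Q(-5) + V*y = 49 + 14*14 = 49 + 196 = 245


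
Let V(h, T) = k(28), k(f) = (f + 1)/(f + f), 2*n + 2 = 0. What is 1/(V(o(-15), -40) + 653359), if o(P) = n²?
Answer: 56/36588133 ≈ 1.5306e-6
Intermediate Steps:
n = -1 (n = -1 + (½)*0 = -1 + 0 = -1)
o(P) = 1 (o(P) = (-1)² = 1)
k(f) = (1 + f)/(2*f) (k(f) = (1 + f)/((2*f)) = (1 + f)*(1/(2*f)) = (1 + f)/(2*f))
V(h, T) = 29/56 (V(h, T) = (½)*(1 + 28)/28 = (½)*(1/28)*29 = 29/56)
1/(V(o(-15), -40) + 653359) = 1/(29/56 + 653359) = 1/(36588133/56) = 56/36588133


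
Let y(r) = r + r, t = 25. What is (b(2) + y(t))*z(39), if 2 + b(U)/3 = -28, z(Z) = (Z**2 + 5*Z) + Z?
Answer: -70200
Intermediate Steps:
z(Z) = Z**2 + 6*Z
b(U) = -90 (b(U) = -6 + 3*(-28) = -6 - 84 = -90)
y(r) = 2*r
(b(2) + y(t))*z(39) = (-90 + 2*25)*(39*(6 + 39)) = (-90 + 50)*(39*45) = -40*1755 = -70200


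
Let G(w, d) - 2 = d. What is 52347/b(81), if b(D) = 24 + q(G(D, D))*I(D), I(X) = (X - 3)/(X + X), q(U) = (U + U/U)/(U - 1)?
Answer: 19316043/9038 ≈ 2137.2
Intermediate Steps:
G(w, d) = 2 + d
q(U) = (1 + U)/(-1 + U) (q(U) = (U + 1)/(-1 + U) = (1 + U)/(-1 + U))
I(X) = (-3 + X)/(2*X) (I(X) = (-3 + X)/((2*X)) = (-3 + X)*(1/(2*X)) = (-3 + X)/(2*X))
b(D) = 24 + (-3 + D)*(3 + D)/(2*D*(1 + D)) (b(D) = 24 + ((1 + (2 + D))/(-1 + (2 + D)))*((-3 + D)/(2*D)) = 24 + ((3 + D)/(1 + D))*((-3 + D)/(2*D)) = 24 + (-3 + D)*(3 + D)/(2*D*(1 + D)))
52347/b(81) = 52347/(((½)*(-9 + 48*81 + 49*81²)/(81*(1 + 81)))) = 52347/(((½)*(1/81)*(-9 + 3888 + 49*6561)/82)) = 52347/(((½)*(1/81)*(1/82)*(-9 + 3888 + 321489))) = 52347/(((½)*(1/81)*(1/82)*325368)) = 52347/(9038/369) = 52347*(369/9038) = 19316043/9038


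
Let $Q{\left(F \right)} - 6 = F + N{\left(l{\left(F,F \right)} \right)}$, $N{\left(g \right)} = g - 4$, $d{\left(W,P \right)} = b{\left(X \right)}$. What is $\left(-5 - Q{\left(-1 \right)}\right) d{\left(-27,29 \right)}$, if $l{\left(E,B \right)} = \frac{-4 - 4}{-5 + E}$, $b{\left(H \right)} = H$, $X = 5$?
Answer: $- \frac{110}{3} \approx -36.667$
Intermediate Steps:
$l{\left(E,B \right)} = - \frac{8}{-5 + E}$
$d{\left(W,P \right)} = 5$
$N{\left(g \right)} = -4 + g$ ($N{\left(g \right)} = g - 4 = -4 + g$)
$Q{\left(F \right)} = 2 + F - \frac{8}{-5 + F}$ ($Q{\left(F \right)} = 6 - \left(4 - F + \frac{8}{-5 + F}\right) = 2 + F - \frac{8}{-5 + F}$)
$\left(-5 - Q{\left(-1 \right)}\right) d{\left(-27,29 \right)} = \left(-5 - \frac{-8 + \left(-5 - 1\right) \left(2 - 1\right)}{-5 - 1}\right) 5 = \left(-5 - \frac{-8 - 6}{-6}\right) 5 = \left(-5 - - \frac{-8 - 6}{6}\right) 5 = \left(-5 - \left(- \frac{1}{6}\right) \left(-14\right)\right) 5 = \left(-5 - \frac{7}{3}\right) 5 = \left(- \frac{22}{3}\right) 5 = - \frac{110}{3}$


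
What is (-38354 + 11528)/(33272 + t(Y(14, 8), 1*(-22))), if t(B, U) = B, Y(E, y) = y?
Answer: -13413/16640 ≈ -0.80607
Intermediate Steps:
(-38354 + 11528)/(33272 + t(Y(14, 8), 1*(-22))) = (-38354 + 11528)/(33272 + 8) = -26826/33280 = -26826*1/33280 = -13413/16640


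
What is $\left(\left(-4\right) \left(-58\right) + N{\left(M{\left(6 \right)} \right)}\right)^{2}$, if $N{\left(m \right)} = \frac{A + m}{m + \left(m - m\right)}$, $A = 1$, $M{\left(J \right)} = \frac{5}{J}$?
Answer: $\frac{1371241}{25} \approx 54850.0$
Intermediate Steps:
$N{\left(m \right)} = \frac{1 + m}{m}$ ($N{\left(m \right)} = \frac{1 + m}{m + \left(m - m\right)} = \frac{1 + m}{m + 0} = \frac{1 + m}{m}$)
$\left(\left(-4\right) \left(-58\right) + N{\left(M{\left(6 \right)} \right)}\right)^{2} = \left(\left(-4\right) \left(-58\right) + \frac{1 + \frac{5}{6}}{5 \cdot \frac{1}{6}}\right)^{2} = \left(232 + \frac{1 + 5 \cdot \frac{1}{6}}{5 \cdot \frac{1}{6}}\right)^{2} = \left(232 + \frac{1 + \frac{5}{6}}{\frac{5}{6}}\right)^{2} = \left(232 + \frac{6}{5} \cdot \frac{11}{6}\right)^{2} = \left(232 + \frac{11}{5}\right)^{2} = \left(\frac{1171}{5}\right)^{2} = \frac{1371241}{25}$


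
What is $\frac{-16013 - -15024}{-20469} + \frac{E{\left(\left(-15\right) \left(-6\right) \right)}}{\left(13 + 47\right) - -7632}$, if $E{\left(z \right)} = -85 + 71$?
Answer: $\frac{1220137}{26241258} \approx 0.046497$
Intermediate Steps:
$E{\left(z \right)} = -14$
$\frac{-16013 - -15024}{-20469} + \frac{E{\left(\left(-15\right) \left(-6\right) \right)}}{\left(13 + 47\right) - -7632} = \frac{-16013 - -15024}{-20469} - \frac{14}{\left(13 + 47\right) - -7632} = \left(-16013 + 15024\right) \left(- \frac{1}{20469}\right) - \frac{14}{60 + 7632} = \left(-989\right) \left(- \frac{1}{20469}\right) - \frac{14}{7692} = \frac{989}{20469} - \frac{7}{3846} = \frac{1220137}{26241258}$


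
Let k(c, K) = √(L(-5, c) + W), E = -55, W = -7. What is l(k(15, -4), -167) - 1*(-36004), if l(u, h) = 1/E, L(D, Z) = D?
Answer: 1980219/55 ≈ 36004.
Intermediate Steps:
k(c, K) = 2*I*√3 (k(c, K) = √(-5 - 7) = √(-12) = 2*I*√3)
l(u, h) = -1/55 (l(u, h) = 1/(-55) = -1/55)
l(k(15, -4), -167) - 1*(-36004) = -1/55 - 1*(-36004) = -1/55 + 36004 = 1980219/55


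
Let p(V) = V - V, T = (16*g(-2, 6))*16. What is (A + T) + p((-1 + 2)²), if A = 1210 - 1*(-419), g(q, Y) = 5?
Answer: 2909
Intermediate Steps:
A = 1629 (A = 1210 + 419 = 1629)
T = 1280 (T = (16*5)*16 = 80*16 = 1280)
p(V) = 0
(A + T) + p((-1 + 2)²) = (1629 + 1280) + 0 = 2909 + 0 = 2909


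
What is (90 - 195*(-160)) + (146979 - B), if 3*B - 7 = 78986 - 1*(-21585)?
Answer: 144743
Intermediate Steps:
B = 33526 (B = 7/3 + (78986 - 1*(-21585))/3 = 7/3 + (78986 + 21585)/3 = 7/3 + (⅓)*100571 = 7/3 + 100571/3 = 33526)
(90 - 195*(-160)) + (146979 - B) = (90 - 195*(-160)) + (146979 - 1*33526) = (90 + 31200) + (146979 - 33526) = 31290 + 113453 = 144743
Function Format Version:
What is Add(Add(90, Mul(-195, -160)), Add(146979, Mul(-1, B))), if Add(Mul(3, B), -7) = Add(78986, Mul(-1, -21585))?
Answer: 144743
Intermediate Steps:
B = 33526 (B = Add(Rational(7, 3), Mul(Rational(1, 3), Add(78986, Mul(-1, -21585)))) = Add(Rational(7, 3), Mul(Rational(1, 3), Add(78986, 21585))) = Add(Rational(7, 3), Mul(Rational(1, 3), 100571)) = Add(Rational(7, 3), Rational(100571, 3)) = 33526)
Add(Add(90, Mul(-195, -160)), Add(146979, Mul(-1, B))) = Add(Add(90, Mul(-195, -160)), Add(146979, Mul(-1, 33526))) = Add(Add(90, 31200), Add(146979, -33526)) = Add(31290, 113453) = 144743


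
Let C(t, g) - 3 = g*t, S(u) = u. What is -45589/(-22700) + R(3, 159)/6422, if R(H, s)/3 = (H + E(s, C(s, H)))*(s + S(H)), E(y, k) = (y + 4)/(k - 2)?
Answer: 39390926531/17420638300 ≈ 2.2612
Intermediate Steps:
C(t, g) = 3 + g*t
E(y, k) = (4 + y)/(-2 + k)
R(H, s) = 3*(H + s)*(H + (4 + s)/(1 + H*s)) (R(H, s) = 3*((H + (4 + s)/(-2 + (3 + H*s)))*(s + H)) = 3*((H + (4 + s)/(1 + H*s))*(H + s)) = 3*((H + s)*(H + (4 + s)/(1 + H*s))) = 3*(H + s)*(H + (4 + s)/(1 + H*s)))
-45589/(-22700) + R(3, 159)/6422 = -45589/(-22700) + (3*(3*(4 + 159) + 159*(4 + 159) + 3*(1 + 3*159)*(3 + 159))/(1 + 3*159))/6422 = -45589*(-1/22700) + (3*(3*163 + 159*163 + 3*(1 + 477)*162)/(1 + 477))*(1/6422) = 45589/22700 + (3*(489 + 25917 + 3*478*162)/478)*(1/6422) = 45589/22700 + (3*(1/478)*(489 + 25917 + 232308))*(1/6422) = 45589/22700 + (3*(1/478)*258714)*(1/6422) = 45589/22700 + (388071/239)*(1/6422) = 45589/22700 + 388071/1534858 = 39390926531/17420638300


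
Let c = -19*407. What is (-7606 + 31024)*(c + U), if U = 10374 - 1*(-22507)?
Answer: 588915864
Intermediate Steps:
U = 32881 (U = 10374 + 22507 = 32881)
c = -7733
(-7606 + 31024)*(c + U) = (-7606 + 31024)*(-7733 + 32881) = 23418*25148 = 588915864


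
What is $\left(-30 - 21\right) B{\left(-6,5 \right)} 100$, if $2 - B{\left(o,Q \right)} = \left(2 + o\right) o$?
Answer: $112200$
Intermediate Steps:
$B{\left(o,Q \right)} = 2 - o \left(2 + o\right)$ ($B{\left(o,Q \right)} = 2 - \left(2 + o\right) o = 2 - o \left(2 + o\right)$)
$\left(-30 - 21\right) B{\left(-6,5 \right)} 100 = \left(-30 - 21\right) \left(2 - \left(-6\right)^{2} - -12\right) 100 = \left(-30 - 21\right) \left(2 - 36 + 12\right) 100 = - 51 \left(2 - 36 + 12\right) 100 = \left(-51\right) \left(-22\right) 100 = 1122 \cdot 100 = 112200$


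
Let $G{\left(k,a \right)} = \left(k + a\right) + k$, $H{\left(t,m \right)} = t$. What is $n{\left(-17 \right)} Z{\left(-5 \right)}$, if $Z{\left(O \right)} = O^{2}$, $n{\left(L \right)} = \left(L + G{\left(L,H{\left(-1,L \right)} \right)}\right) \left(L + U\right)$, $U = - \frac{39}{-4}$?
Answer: $9425$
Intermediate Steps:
$U = \frac{39}{4}$ ($U = \left(-39\right) \left(- \frac{1}{4}\right) = \frac{39}{4} \approx 9.75$)
$G{\left(k,a \right)} = a + 2 k$ ($G{\left(k,a \right)} = \left(a + k\right) + k = a + 2 k$)
$n{\left(L \right)} = \left(-1 + 3 L\right) \left(\frac{39}{4} + L\right)$ ($n{\left(L \right)} = \left(L + \left(-1 + 2 L\right)\right) \left(L + \frac{39}{4}\right) = \left(-1 + 3 L\right) \left(\frac{39}{4} + L\right)$)
$n{\left(-17 \right)} Z{\left(-5 \right)} = \left(- \frac{39}{4} + 3 \left(-17\right)^{2} + \frac{113}{4} \left(-17\right)\right) \left(-5\right)^{2} = \left(- \frac{39}{4} + 3 \cdot 289 - \frac{1921}{4}\right) 25 = \left(- \frac{39}{4} + 867 - \frac{1921}{4}\right) 25 = 377 \cdot 25 = 9425$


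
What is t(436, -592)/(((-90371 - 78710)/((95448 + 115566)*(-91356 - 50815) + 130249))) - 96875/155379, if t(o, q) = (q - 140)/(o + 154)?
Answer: -341212581001958131/1550026565241 ≈ -2.2013e+5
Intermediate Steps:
t(o, q) = (-140 + q)/(154 + o)
t(436, -592)/(((-90371 - 78710)/((95448 + 115566)*(-91356 - 50815) + 130249))) - 96875/155379 = ((-140 - 592)/(154 + 436))/(((-90371 - 78710)/((95448 + 115566)*(-91356 - 50815) + 130249))) - 96875/155379 = (-732/590)/((-169081/(211014*(-142171) + 130249))) - 96875*1/155379 = ((1/590)*(-732))/((-169081/(-30000071394 + 130249))) - 96875/155379 = -366/(295*((-169081/(-29999941145)))) - 96875/155379 = -366/(295*((-169081*(-1/29999941145)))) - 96875/155379 = -366/(295*169081/29999941145) - 96875/155379 = -366/295*29999941145/169081 - 96875/155379 = -2195995691814/9975779 - 96875/155379 = -341212581001958131/1550026565241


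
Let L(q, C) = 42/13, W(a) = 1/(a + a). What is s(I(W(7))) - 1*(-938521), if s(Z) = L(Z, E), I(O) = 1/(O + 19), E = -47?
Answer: 12200815/13 ≈ 9.3852e+5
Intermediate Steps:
W(a) = 1/(2*a)
L(q, C) = 42/13 (L(q, C) = 42*(1/13) = 42/13)
I(O) = 1/(19 + O)
s(Z) = 42/13
s(I(W(7))) - 1*(-938521) = 42/13 - 1*(-938521) = 42/13 + 938521 = 12200815/13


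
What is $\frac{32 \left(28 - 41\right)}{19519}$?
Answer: $- \frac{416}{19519} \approx -0.021313$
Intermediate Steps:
$\frac{32 \left(28 - 41\right)}{19519} = 32 \left(28 - 41\right) \frac{1}{19519} = 32 \left(-13\right) \frac{1}{19519} = \left(-416\right) \frac{1}{19519} = - \frac{416}{19519}$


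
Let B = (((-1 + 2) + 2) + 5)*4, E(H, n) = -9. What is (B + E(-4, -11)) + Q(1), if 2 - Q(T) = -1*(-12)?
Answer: 13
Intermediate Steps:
Q(T) = -10 (Q(T) = 2 - (-1)*(-12) = 2 - 1*12 = 2 - 12 = -10)
B = 32 (B = ((1 + 2) + 5)*4 = (3 + 5)*4 = 8*4 = 32)
(B + E(-4, -11)) + Q(1) = (32 - 9) - 10 = 23 - 10 = 13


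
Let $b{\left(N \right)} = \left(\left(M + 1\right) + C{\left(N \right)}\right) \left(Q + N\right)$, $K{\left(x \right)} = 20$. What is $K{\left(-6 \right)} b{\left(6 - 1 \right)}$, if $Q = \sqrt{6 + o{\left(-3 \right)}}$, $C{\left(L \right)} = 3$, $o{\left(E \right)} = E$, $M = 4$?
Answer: $800 + 160 \sqrt{3} \approx 1077.1$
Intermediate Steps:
$Q = \sqrt{3}$ ($Q = \sqrt{6 - 3} = \sqrt{3} \approx 1.732$)
$b{\left(N \right)} = 8 N + 8 \sqrt{3}$ ($b{\left(N \right)} = \left(\left(4 + 1\right) + 3\right) \left(\sqrt{3} + N\right) = \left(5 + 3\right) \left(N + \sqrt{3}\right) = 8 \left(N + \sqrt{3}\right) = 8 N + 8 \sqrt{3}$)
$K{\left(-6 \right)} b{\left(6 - 1 \right)} = 20 \left(8 \left(6 - 1\right) + 8 \sqrt{3}\right) = 20 \left(8 \cdot 5 + 8 \sqrt{3}\right) = 20 \left(40 + 8 \sqrt{3}\right) = 800 + 160 \sqrt{3}$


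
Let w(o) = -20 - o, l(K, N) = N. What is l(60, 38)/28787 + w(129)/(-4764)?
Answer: 4470295/137141268 ≈ 0.032596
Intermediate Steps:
l(60, 38)/28787 + w(129)/(-4764) = 38/28787 + (-20 - 1*129)/(-4764) = 38*(1/28787) + (-20 - 129)*(-1/4764) = 38/28787 - 149*(-1/4764) = 38/28787 + 149/4764 = 4470295/137141268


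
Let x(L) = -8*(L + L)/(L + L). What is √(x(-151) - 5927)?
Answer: I*√5935 ≈ 77.039*I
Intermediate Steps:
x(L) = -8 (x(L) = -8*2*L/(2*L) = -8*2*L*1/(2*L) = -8*1 = -8)
√(x(-151) - 5927) = √(-8 - 5927) = √(-5935) = I*√5935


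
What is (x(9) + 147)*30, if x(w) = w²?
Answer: 6840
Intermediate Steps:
(x(9) + 147)*30 = (9² + 147)*30 = (81 + 147)*30 = 228*30 = 6840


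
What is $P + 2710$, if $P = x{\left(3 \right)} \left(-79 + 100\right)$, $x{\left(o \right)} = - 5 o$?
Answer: $2395$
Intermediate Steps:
$P = -315$ ($P = \left(-5\right) 3 \left(-79 + 100\right) = \left(-15\right) 21 = -315$)
$P + 2710 = -315 + 2710 = 2395$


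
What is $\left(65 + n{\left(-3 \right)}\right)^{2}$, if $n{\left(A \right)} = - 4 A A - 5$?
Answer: $576$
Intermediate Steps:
$n{\left(A \right)} = -5 - 4 A^{2}$ ($n{\left(A \right)} = - 4 A^{2} - 5 = -5 - 4 A^{2}$)
$\left(65 + n{\left(-3 \right)}\right)^{2} = \left(65 - \left(5 + 4 \left(-3\right)^{2}\right)\right)^{2} = \left(65 - 41\right)^{2} = 24^{2} = 576$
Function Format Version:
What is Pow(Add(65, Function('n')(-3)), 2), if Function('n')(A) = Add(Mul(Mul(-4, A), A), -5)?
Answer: 576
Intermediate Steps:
Function('n')(A) = Add(-5, Mul(-4, Pow(A, 2))) (Function('n')(A) = Add(Mul(-4, Pow(A, 2)), -5) = Add(-5, Mul(-4, Pow(A, 2))))
Pow(Add(65, Function('n')(-3)), 2) = Pow(Add(65, Add(-5, Mul(-4, Pow(-3, 2)))), 2) = Pow(Add(65, Add(-5, Mul(-4, 9))), 2) = Pow(Add(65, Add(-5, -36)), 2) = Pow(Add(65, -41), 2) = Pow(24, 2) = 576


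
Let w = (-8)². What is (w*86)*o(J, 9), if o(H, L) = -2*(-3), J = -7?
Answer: 33024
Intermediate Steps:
o(H, L) = 6
w = 64
(w*86)*o(J, 9) = (64*86)*6 = 5504*6 = 33024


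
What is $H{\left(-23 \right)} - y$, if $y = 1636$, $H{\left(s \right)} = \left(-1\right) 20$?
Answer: $-1656$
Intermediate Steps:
$H{\left(s \right)} = -20$
$H{\left(-23 \right)} - y = -20 - 1636 = -1656$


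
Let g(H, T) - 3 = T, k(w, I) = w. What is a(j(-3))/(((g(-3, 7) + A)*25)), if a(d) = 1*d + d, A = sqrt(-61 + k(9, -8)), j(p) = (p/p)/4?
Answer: 1/760 - I*sqrt(13)/3800 ≈ 0.0013158 - 0.00094883*I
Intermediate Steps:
g(H, T) = 3 + T
j(p) = 1/4 (j(p) = 1*(1/4) = 1/4)
A = 2*I*sqrt(13) (A = sqrt(-61 + 9) = sqrt(-52) = 2*I*sqrt(13) ≈ 7.2111*I)
a(d) = 2*d (a(d) = d + d = 2*d)
a(j(-3))/(((g(-3, 7) + A)*25)) = (2*(1/4))/((((3 + 7) + 2*I*sqrt(13))*25)) = 1/(2*(((10 + 2*I*sqrt(13))*25))) = 1/(2*(250 + 50*I*sqrt(13)))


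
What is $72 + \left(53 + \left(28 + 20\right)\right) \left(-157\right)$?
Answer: $-15785$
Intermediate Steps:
$72 + \left(53 + \left(28 + 20\right)\right) \left(-157\right) = 72 + \left(53 + 48\right) \left(-157\right) = 72 + 101 \left(-157\right) = 72 - 15857 = -15785$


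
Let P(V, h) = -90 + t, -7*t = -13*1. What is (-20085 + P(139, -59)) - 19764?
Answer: -279560/7 ≈ -39937.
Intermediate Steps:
t = 13/7 (t = -(-13)/7 = -⅐*(-13) = 13/7 ≈ 1.8571)
P(V, h) = -617/7 (P(V, h) = -90 + 13/7 = -617/7)
(-20085 + P(139, -59)) - 19764 = (-20085 - 617/7) - 19764 = -141212/7 - 19764 = -279560/7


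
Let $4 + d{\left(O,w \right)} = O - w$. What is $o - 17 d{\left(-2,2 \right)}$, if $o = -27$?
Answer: $109$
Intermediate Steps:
$d{\left(O,w \right)} = -4 + O - w$ ($d{\left(O,w \right)} = -4 + \left(O - w\right) = -4 + O - w$)
$o - 17 d{\left(-2,2 \right)} = -27 - 17 \left(-4 - 2 - 2\right) = -27 - -136 = -27 + 136 = 109$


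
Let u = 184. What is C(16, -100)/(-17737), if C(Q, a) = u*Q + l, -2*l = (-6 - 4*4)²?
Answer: -2702/17737 ≈ -0.15234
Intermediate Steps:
l = -242 (l = -(-6 - 4*4)²/2 = -(-6 - 16)²/2 = -½*(-22)² = -½*484 = -242)
C(Q, a) = -242 + 184*Q (C(Q, a) = 184*Q - 242 = -242 + 184*Q)
C(16, -100)/(-17737) = (-242 + 184*16)/(-17737) = (-242 + 2944)*(-1/17737) = 2702*(-1/17737) = -2702/17737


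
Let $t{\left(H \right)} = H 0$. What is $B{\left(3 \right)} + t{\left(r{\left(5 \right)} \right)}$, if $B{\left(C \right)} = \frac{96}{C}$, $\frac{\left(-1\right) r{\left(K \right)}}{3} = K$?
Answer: $32$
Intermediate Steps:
$r{\left(K \right)} = - 3 K$
$t{\left(H \right)} = 0$
$B{\left(3 \right)} + t{\left(r{\left(5 \right)} \right)} = \frac{96}{3} + 0 = 96 \cdot \frac{1}{3} + 0 = 32 + 0 = 32$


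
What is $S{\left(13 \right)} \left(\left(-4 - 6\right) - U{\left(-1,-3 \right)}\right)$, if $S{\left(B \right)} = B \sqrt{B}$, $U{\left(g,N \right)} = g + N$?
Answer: $- 78 \sqrt{13} \approx -281.23$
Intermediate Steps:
$U{\left(g,N \right)} = N + g$
$S{\left(B \right)} = B^{\frac{3}{2}}$
$S{\left(13 \right)} \left(\left(-4 - 6\right) - U{\left(-1,-3 \right)}\right) = 13^{\frac{3}{2}} \left(\left(-4 - 6\right) - \left(-3 - 1\right)\right) = 13 \sqrt{13} \left(\left(-4 - 6\right) - -4\right) = 13 \sqrt{13} \left(-10 + 4\right) = 13 \sqrt{13} \left(-6\right) = - 78 \sqrt{13}$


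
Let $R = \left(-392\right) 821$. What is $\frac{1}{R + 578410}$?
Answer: $\frac{1}{256578} \approx 3.8974 \cdot 10^{-6}$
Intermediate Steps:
$R = -321832$
$\frac{1}{R + 578410} = \frac{1}{-321832 + 578410} = \frac{1}{256578}$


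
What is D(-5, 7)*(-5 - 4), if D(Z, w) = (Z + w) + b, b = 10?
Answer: -108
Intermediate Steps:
D(Z, w) = 10 + Z + w (D(Z, w) = (Z + w) + 10 = 10 + Z + w)
D(-5, 7)*(-5 - 4) = (10 - 5 + 7)*(-5 - 4) = 12*(-9) = -108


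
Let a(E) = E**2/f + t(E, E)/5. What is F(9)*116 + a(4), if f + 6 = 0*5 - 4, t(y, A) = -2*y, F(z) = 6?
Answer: 3464/5 ≈ 692.80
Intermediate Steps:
f = -10 (f = -6 + (0*5 - 4) = -6 + (0 - 4) = -6 - 4 = -10)
a(E) = -2*E/5 - E**2/10 (a(E) = E**2/(-10) - 2*E/5 = E**2*(-1/10) - 2*E*(1/5) = -E**2/10 - 2*E/5 = -2*E/5 - E**2/10)
F(9)*116 + a(4) = 6*116 + (1/10)*4*(-4 - 1*4) = 696 + (1/10)*4*(-4 - 4) = 696 + (1/10)*4*(-8) = 696 - 16/5 = 3464/5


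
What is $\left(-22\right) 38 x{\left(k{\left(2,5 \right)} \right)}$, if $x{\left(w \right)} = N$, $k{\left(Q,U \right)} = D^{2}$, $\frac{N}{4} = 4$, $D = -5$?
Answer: $-13376$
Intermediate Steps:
$N = 16$ ($N = 4 \cdot 4 = 16$)
$k{\left(Q,U \right)} = 25$ ($k{\left(Q,U \right)} = \left(-5\right)^{2} = 25$)
$x{\left(w \right)} = 16$
$\left(-22\right) 38 x{\left(k{\left(2,5 \right)} \right)} = \left(-22\right) 38 \cdot 16 = \left(-836\right) 16 = -13376$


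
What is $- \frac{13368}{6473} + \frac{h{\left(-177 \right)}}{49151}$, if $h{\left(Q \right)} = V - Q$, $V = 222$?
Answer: $- \frac{654467841}{318154423} \approx -2.0571$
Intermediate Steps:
$h{\left(Q \right)} = 222 - Q$
$- \frac{13368}{6473} + \frac{h{\left(-177 \right)}}{49151} = - \frac{13368}{6473} + \frac{222 - -177}{49151} = \left(-13368\right) \frac{1}{6473} + \left(222 + 177\right) \frac{1}{49151} = - \frac{13368}{6473} + 399 \cdot \frac{1}{49151} = - \frac{13368}{6473} + \frac{399}{49151} = - \frac{654467841}{318154423}$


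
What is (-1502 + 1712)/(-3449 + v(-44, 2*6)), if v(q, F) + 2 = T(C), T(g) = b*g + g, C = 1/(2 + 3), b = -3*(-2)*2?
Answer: -525/8621 ≈ -0.060898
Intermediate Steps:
b = 12 (b = 6*2 = 12)
C = ⅕ (C = 1/5 = ⅕ ≈ 0.20000)
T(g) = 13*g (T(g) = 12*g + g = 13*g)
v(q, F) = ⅗ (v(q, F) = -2 + 13*(⅕) = -2 + 13/5 = ⅗)
(-1502 + 1712)/(-3449 + v(-44, 2*6)) = (-1502 + 1712)/(-3449 + ⅗) = 210/(-17242/5) = 210*(-5/17242) = -525/8621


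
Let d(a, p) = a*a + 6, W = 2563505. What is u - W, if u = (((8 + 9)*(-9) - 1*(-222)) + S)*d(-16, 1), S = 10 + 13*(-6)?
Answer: -2563243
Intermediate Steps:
S = -68 (S = 10 - 78 = -68)
d(a, p) = 6 + a² (d(a, p) = a² + 6 = 6 + a²)
u = 262 (u = (((8 + 9)*(-9) - 1*(-222)) - 68)*(6 + (-16)²) = ((17*(-9) + 222) - 68)*(6 + 256) = ((-153 + 222) - 68)*262 = (69 - 68)*262 = 1*262 = 262)
u - W = 262 - 1*2563505 = 262 - 2563505 = -2563243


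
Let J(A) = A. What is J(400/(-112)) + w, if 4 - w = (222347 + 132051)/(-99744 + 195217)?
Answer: -44783/13639 ≈ -3.2835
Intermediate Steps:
w = 27494/95473 (w = 4 - (222347 + 132051)/(-99744 + 195217) = 4 - 354398/95473 = 27494/95473 ≈ 0.28798)
J(400/(-112)) + w = 400/(-112) + 27494/95473 = 400*(-1/112) + 27494/95473 = -25/7 + 27494/95473 = -44783/13639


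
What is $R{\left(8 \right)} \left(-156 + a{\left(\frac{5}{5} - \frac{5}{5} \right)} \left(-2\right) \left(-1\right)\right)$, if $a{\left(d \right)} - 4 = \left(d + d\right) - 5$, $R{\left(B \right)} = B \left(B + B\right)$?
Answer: $-20224$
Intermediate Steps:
$R{\left(B \right)} = 2 B^{2}$ ($R{\left(B \right)} = B 2 B = 2 B^{2}$)
$a{\left(d \right)} = -1 + 2 d$ ($a{\left(d \right)} = 4 + \left(\left(d + d\right) - 5\right) = 4 + \left(2 d - 5\right) = 4 + \left(-5 + 2 d\right) = -1 + 2 d$)
$R{\left(8 \right)} \left(-156 + a{\left(\frac{5}{5} - \frac{5}{5} \right)} \left(-2\right) \left(-1\right)\right) = 2 \cdot 8^{2} \left(-156 + \left(-1 + 2 \left(\frac{5}{5} - \frac{5}{5}\right)\right) \left(-2\right) \left(-1\right)\right) = 2 \cdot 64 \left(-156 + \left(-1 + 2 \left(5 \cdot \frac{1}{5} - 1\right)\right) \left(-2\right) \left(-1\right)\right) = 128 \left(-156 + \left(-1 + 2 \left(1 - 1\right)\right) \left(-2\right) \left(-1\right)\right) = 128 \left(-156 + \left(-1 + 2 \cdot 0\right) \left(-2\right) \left(-1\right)\right) = 128 \left(-156 + \left(-1 + 0\right) \left(-2\right) \left(-1\right)\right) = 128 \left(-156 + \left(-1\right) \left(-2\right) \left(-1\right)\right) = 128 \left(-156 + 2 \left(-1\right)\right) = 128 \left(-156 - 2\right) = 128 \left(-158\right) = -20224$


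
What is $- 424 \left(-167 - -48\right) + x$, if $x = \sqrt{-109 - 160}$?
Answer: $50456 + i \sqrt{269} \approx 50456.0 + 16.401 i$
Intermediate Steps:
$x = i \sqrt{269}$ ($x = \sqrt{-269} = i \sqrt{269} \approx 16.401 i$)
$- 424 \left(-167 - -48\right) + x = - 424 \left(-167 - -48\right) + i \sqrt{269} = - 424 \left(-167 + 48\right) + i \sqrt{269} = \left(-424\right) \left(-119\right) + i \sqrt{269} = 50456 + i \sqrt{269}$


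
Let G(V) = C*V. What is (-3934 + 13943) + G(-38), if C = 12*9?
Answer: 5905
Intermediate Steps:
C = 108
G(V) = 108*V
(-3934 + 13943) + G(-38) = (-3934 + 13943) + 108*(-38) = 10009 - 4104 = 5905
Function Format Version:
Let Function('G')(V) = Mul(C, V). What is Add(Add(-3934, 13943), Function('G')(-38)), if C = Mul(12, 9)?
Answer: 5905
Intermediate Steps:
C = 108
Function('G')(V) = Mul(108, V)
Add(Add(-3934, 13943), Function('G')(-38)) = Add(Add(-3934, 13943), Mul(108, -38)) = Add(10009, -4104) = 5905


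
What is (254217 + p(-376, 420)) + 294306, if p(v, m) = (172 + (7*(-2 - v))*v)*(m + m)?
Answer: -826176117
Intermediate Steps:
p(v, m) = 2*m*(172 + v*(-14 - 7*v)) (p(v, m) = (172 + (-14 - 7*v)*v)*(2*m) = (172 + v*(-14 - 7*v))*(2*m) = 2*m*(172 + v*(-14 - 7*v)))
(254217 + p(-376, 420)) + 294306 = (254217 + 2*420*(172 - 14*(-376) - 7*(-376)**2)) + 294306 = (254217 + 2*420*(172 + 5264 - 7*141376)) + 294306 = (254217 + 2*420*(172 + 5264 - 989632)) + 294306 = (254217 + 2*420*(-984196)) + 294306 = (254217 - 826724640) + 294306 = -826470423 + 294306 = -826176117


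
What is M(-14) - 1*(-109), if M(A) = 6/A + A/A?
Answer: 767/7 ≈ 109.57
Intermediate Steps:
M(A) = 1 + 6/A (M(A) = 6/A + 1 = 1 + 6/A)
M(-14) - 1*(-109) = (6 - 14)/(-14) - 1*(-109) = -1/14*(-8) + 109 = 4/7 + 109 = 767/7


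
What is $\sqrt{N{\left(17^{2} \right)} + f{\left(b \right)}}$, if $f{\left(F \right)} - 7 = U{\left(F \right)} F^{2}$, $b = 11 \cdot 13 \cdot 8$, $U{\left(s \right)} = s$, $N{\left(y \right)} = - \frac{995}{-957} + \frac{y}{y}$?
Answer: $\frac{\sqrt{1371203621331423}}{957} \approx 38694.0$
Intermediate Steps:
$N{\left(y \right)} = \frac{1952}{957}$ ($N{\left(y \right)} = \left(-995\right) \left(- \frac{1}{957}\right) + 1 = \frac{995}{957} + 1 = \frac{1952}{957}$)
$b = 1144$ ($b = 143 \cdot 8 = 1144$)
$f{\left(F \right)} = 7 + F^{3}$ ($f{\left(F \right)} = 7 + F F^{2} = 7 + F^{3}$)
$\sqrt{N{\left(17^{2} \right)} + f{\left(b \right)}} = \sqrt{\frac{1952}{957} + \left(7 + 1144^{3}\right)} = \sqrt{\frac{1952}{957} + \left(7 + 1497193984\right)} = \sqrt{\frac{1952}{957} + 1497193991} = \sqrt{\frac{1432814651339}{957}} = \frac{\sqrt{1371203621331423}}{957}$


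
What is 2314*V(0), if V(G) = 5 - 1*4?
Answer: 2314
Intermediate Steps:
V(G) = 1 (V(G) = 5 - 4 = 1)
2314*V(0) = 2314*1 = 2314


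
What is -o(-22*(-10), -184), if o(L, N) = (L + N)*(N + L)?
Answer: -1296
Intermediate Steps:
o(L, N) = (L + N)² (o(L, N) = (L + N)*(L + N) = (L + N)²)
-o(-22*(-10), -184) = -(-22*(-10) - 184)² = -(220 - 184)² = -1*36² = -1*1296 = -1296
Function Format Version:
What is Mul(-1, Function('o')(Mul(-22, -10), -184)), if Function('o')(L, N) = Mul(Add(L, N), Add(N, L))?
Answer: -1296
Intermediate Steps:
Function('o')(L, N) = Pow(Add(L, N), 2) (Function('o')(L, N) = Mul(Add(L, N), Add(L, N)) = Pow(Add(L, N), 2))
Mul(-1, Function('o')(Mul(-22, -10), -184)) = Mul(-1, Pow(Add(Mul(-22, -10), -184), 2)) = Mul(-1, Pow(Add(220, -184), 2)) = Mul(-1, Pow(36, 2)) = Mul(-1, 1296) = -1296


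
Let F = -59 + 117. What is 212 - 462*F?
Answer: -26584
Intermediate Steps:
F = 58
212 - 462*F = 212 - 462*58 = 212 - 26796 = -26584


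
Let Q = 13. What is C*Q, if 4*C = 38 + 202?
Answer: 780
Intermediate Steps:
C = 60 (C = (38 + 202)/4 = (¼)*240 = 60)
C*Q = 60*13 = 780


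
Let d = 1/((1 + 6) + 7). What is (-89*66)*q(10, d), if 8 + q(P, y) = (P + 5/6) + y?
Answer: -119438/7 ≈ -17063.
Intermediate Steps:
d = 1/14 (d = 1/(7 + 7) = 1/14 ≈ 0.071429)
q(P, y) = -43/6 + P + y (q(P, y) = -8 + ((P + 5/6) + y) = -8 + ((P + 5*(⅙)) + y) = -8 + ((P + ⅚) + y) = -8 + ((⅚ + P) + y) = -8 + (⅚ + P + y) = -43/6 + P + y)
(-89*66)*q(10, d) = (-89*66)*(-43/6 + 10 + 1/14) = -5874*61/21 = -119438/7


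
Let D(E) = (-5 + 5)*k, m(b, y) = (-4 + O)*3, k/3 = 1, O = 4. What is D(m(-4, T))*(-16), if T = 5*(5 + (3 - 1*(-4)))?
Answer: 0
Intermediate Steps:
k = 3 (k = 3*1 = 3)
T = 60 (T = 5*(5 + (3 + 4)) = 5*(5 + 7) = 5*12 = 60)
m(b, y) = 0 (m(b, y) = (-4 + 4)*3 = 0*3 = 0)
D(E) = 0 (D(E) = (-5 + 5)*3 = 0*3 = 0)
D(m(-4, T))*(-16) = 0*(-16) = 0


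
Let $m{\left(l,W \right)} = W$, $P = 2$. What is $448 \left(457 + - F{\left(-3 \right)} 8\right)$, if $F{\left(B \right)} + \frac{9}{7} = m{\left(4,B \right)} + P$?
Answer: $212928$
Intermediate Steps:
$F{\left(B \right)} = \frac{5}{7} + B$ ($F{\left(B \right)} = - \frac{9}{7} + \left(B + 2\right) = - \frac{9}{7} + \left(2 + B\right) = \frac{5}{7} + B$)
$448 \left(457 + - F{\left(-3 \right)} 8\right) = 448 \left(457 + - (\frac{5}{7} - 3) 8\right) = 448 \left(457 + \left(-1\right) \left(- \frac{16}{7}\right) 8\right) = 448 \left(457 + \frac{16}{7} \cdot 8\right) = 448 \left(457 + \frac{128}{7}\right) = 448 \cdot \frac{3327}{7} = 212928$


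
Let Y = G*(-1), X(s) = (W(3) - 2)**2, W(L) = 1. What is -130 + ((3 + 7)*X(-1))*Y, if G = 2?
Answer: -150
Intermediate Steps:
X(s) = 1 (X(s) = (1 - 2)**2 = (-1)**2 = 1)
Y = -2 (Y = 2*(-1) = -2)
-130 + ((3 + 7)*X(-1))*Y = -130 + ((3 + 7)*1)*(-2) = -130 + (10*1)*(-2) = -130 + 10*(-2) = -130 - 20 = -150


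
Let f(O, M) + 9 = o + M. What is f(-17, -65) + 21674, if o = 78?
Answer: 21678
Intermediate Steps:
f(O, M) = 69 + M (f(O, M) = -9 + (78 + M) = 69 + M)
f(-17, -65) + 21674 = (69 - 65) + 21674 = 4 + 21674 = 21678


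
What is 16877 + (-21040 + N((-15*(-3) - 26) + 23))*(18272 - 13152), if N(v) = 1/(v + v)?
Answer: -2261865103/21 ≈ -1.0771e+8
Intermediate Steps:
N(v) = 1/(2*v)
16877 + (-21040 + N((-15*(-3) - 26) + 23))*(18272 - 13152) = 16877 + (-21040 + 1/(2*((-15*(-3) - 26) + 23)))*(18272 - 13152) = 16877 + (-21040 + 1/(2*((45 - 26) + 23)))*5120 = 16877 + (-21040 + 1/(2*(19 + 23)))*5120 = 16877 + (-21040 + (½)/42)*5120 = 16877 + (-21040 + (½)*(1/42))*5120 = 16877 + (-21040 + 1/84)*5120 = 16877 - 1767359/84*5120 = 16877 - 2262219520/21 = -2261865103/21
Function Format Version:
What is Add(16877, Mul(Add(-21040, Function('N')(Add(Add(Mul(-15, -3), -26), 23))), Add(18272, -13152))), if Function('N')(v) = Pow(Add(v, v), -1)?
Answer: Rational(-2261865103, 21) ≈ -1.0771e+8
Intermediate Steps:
Function('N')(v) = Mul(Rational(1, 2), Pow(v, -1)) (Function('N')(v) = Pow(Mul(2, v), -1) = Mul(Rational(1, 2), Pow(v, -1)))
Add(16877, Mul(Add(-21040, Function('N')(Add(Add(Mul(-15, -3), -26), 23))), Add(18272, -13152))) = Add(16877, Mul(Add(-21040, Mul(Rational(1, 2), Pow(Add(Add(Mul(-15, -3), -26), 23), -1))), Add(18272, -13152))) = Add(16877, Mul(Add(-21040, Mul(Rational(1, 2), Pow(Add(Add(45, -26), 23), -1))), 5120)) = Add(16877, Mul(Add(-21040, Mul(Rational(1, 2), Pow(Add(19, 23), -1))), 5120)) = Add(16877, Mul(Add(-21040, Mul(Rational(1, 2), Pow(42, -1))), 5120)) = Add(16877, Mul(Add(-21040, Mul(Rational(1, 2), Rational(1, 42))), 5120)) = Add(16877, Mul(Add(-21040, Rational(1, 84)), 5120)) = Add(16877, Mul(Rational(-1767359, 84), 5120)) = Add(16877, Rational(-2262219520, 21)) = Rational(-2261865103, 21)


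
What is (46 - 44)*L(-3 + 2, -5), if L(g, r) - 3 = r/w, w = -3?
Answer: 28/3 ≈ 9.3333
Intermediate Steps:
L(g, r) = 3 - r/3 (L(g, r) = 3 + r/(-3) = 3 + r*(-⅓) = 3 - r/3)
(46 - 44)*L(-3 + 2, -5) = (46 - 44)*(3 - ⅓*(-5)) = 2*(3 + 5/3) = 2*(14/3) = 28/3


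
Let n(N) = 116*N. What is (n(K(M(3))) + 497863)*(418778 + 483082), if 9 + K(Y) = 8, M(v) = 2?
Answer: 448898109420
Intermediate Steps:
K(Y) = -1 (K(Y) = -9 + 8 = -1)
(n(K(M(3))) + 497863)*(418778 + 483082) = (116*(-1) + 497863)*(418778 + 483082) = (-116 + 497863)*901860 = 497747*901860 = 448898109420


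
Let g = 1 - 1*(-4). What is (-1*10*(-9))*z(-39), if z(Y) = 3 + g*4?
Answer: 2070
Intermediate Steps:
g = 5 (g = 1 + 4 = 5)
z(Y) = 23 (z(Y) = 3 + 5*4 = 3 + 20 = 23)
(-1*10*(-9))*z(-39) = (-1*10*(-9))*23 = -10*(-9)*23 = 90*23 = 2070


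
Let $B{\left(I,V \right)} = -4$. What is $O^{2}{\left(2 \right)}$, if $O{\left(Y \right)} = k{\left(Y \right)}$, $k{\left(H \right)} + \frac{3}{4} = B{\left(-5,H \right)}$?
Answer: $\frac{361}{16} \approx 22.563$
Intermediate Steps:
$k{\left(H \right)} = - \frac{19}{4}$ ($k{\left(H \right)} = - \frac{3}{4} - 4 = - \frac{19}{4}$)
$O{\left(Y \right)} = - \frac{19}{4}$
$O^{2}{\left(2 \right)} = \left(- \frac{19}{4}\right)^{2} = \frac{361}{16}$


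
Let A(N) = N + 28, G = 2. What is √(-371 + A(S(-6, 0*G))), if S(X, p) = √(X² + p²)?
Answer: I*√337 ≈ 18.358*I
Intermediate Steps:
A(N) = 28 + N
√(-371 + A(S(-6, 0*G))) = √(-371 + (28 + √((-6)² + (0*2)²))) = √(-371 + (28 + √(36 + 0²))) = √(-371 + (28 + √(36 + 0))) = √(-371 + (28 + √36)) = √(-371 + (28 + 6)) = √(-371 + 34) = √(-337) = I*√337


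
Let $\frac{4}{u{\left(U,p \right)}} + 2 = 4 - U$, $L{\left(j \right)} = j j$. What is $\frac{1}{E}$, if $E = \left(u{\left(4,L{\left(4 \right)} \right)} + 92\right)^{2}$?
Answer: $\frac{1}{8100} \approx 0.00012346$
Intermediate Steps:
$L{\left(j \right)} = j^{2}$
$u{\left(U,p \right)} = \frac{4}{2 - U}$ ($u{\left(U,p \right)} = \frac{4}{-2 - \left(-4 + U\right)} = \frac{4}{2 - U}$)
$E = 8100$ ($E = \left(- \frac{4}{-2 + 4} + 92\right)^{2} = \left(- \frac{4}{2} + 92\right)^{2} = \left(\left(-4\right) \frac{1}{2} + 92\right)^{2} = \left(-2 + 92\right)^{2} = 90^{2} = 8100$)
$\frac{1}{E} = \frac{1}{8100}$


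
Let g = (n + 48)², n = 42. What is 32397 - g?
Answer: 24297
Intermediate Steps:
g = 8100 (g = (42 + 48)² = 90² = 8100)
32397 - g = 32397 - 1*8100 = 32397 - 8100 = 24297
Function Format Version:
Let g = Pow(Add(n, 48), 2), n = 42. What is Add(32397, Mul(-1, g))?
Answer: 24297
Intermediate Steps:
g = 8100 (g = Pow(Add(42, 48), 2) = Pow(90, 2) = 8100)
Add(32397, Mul(-1, g)) = Add(32397, Mul(-1, 8100)) = Add(32397, -8100) = 24297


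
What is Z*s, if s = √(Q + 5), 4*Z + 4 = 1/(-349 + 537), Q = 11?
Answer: -751/188 ≈ -3.9947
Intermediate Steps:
Z = -751/752 (Z = -1 + 1/(4*(-349 + 537)) = -1 + (¼)/188 = -1 + (¼)*(1/188) = -1 + 1/752 = -751/752 ≈ -0.99867)
s = 4 (s = √(11 + 5) = √16 = 4)
Z*s = -751/752*4 = -751/188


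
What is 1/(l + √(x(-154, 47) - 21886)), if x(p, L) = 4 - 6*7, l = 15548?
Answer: 3887/60440557 - 3*I*√609/120881114 ≈ 6.4311e-5 - 6.1245e-7*I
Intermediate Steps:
x(p, L) = -38 (x(p, L) = 4 - 42 = -38)
1/(l + √(x(-154, 47) - 21886)) = 1/(15548 + √(-38 - 21886)) = 1/(15548 + √(-21924)) = 1/(15548 + 6*I*√609)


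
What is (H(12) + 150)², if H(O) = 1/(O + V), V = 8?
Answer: 9006001/400 ≈ 22515.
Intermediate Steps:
H(O) = 1/(8 + O) (H(O) = 1/(O + 8) = 1/(8 + O))
(H(12) + 150)² = (1/(8 + 12) + 150)² = (1/20 + 150)² = (3001/20)² = 9006001/400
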